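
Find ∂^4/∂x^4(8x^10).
40320 x^{6}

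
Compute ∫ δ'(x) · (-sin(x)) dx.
1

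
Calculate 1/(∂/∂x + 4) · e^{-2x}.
\frac{e^{- 2 x}}{2}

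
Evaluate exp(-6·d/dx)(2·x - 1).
2 x - 13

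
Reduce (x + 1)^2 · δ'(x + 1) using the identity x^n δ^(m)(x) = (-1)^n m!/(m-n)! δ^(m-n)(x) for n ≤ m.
0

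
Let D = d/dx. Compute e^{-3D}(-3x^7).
- 3 x^{7} + 63 x^{6} - 567 x^{5} + 2835 x^{4} - 8505 x^{3} + 15309 x^{2} - 15309 x + 6561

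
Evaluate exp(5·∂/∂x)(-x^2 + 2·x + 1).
- x^{2} - 8 x - 14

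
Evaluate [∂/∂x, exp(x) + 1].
e^{x}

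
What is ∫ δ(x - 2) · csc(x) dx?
\csc{\left(2 \right)}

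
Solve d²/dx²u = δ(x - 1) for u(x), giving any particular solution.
\frac{|x - 1|}{2}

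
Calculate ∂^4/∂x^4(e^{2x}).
16 e^{2 x}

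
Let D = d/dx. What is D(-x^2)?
- 2 x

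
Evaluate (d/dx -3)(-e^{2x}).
e^{2 x}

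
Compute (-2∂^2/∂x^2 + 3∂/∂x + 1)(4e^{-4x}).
- 172 e^{- 4 x}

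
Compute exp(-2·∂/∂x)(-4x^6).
- 4 x^{6} + 48 x^{5} - 240 x^{4} + 640 x^{3} - 960 x^{2} + 768 x - 256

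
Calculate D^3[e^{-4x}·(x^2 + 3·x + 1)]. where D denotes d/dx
8 \left(- 8 x^{2} - 12 x + 7\right) e^{- 4 x}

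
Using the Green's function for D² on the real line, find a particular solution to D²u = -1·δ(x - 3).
-\frac{|x - 3|}{2}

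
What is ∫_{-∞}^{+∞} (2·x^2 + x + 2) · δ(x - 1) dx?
5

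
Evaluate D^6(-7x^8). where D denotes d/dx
- 141120 x^{2}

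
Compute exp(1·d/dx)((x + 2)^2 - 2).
x^{2} + 6 x + 7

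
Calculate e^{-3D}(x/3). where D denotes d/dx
\frac{x}{3} - 1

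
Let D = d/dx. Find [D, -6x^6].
- 36 x^{5}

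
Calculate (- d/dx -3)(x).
- 3 x - 1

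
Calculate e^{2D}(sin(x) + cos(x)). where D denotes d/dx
\sqrt{2} \sin{\left(x + \frac{\pi}{4} + 2 \right)}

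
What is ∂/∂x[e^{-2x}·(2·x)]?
2 \left(1 - 2 x\right) e^{- 2 x}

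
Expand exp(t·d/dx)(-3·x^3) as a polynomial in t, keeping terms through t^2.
3 x \left(- 3 t^{2} - 3 t x - x^{2}\right)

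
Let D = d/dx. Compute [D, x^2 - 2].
2 x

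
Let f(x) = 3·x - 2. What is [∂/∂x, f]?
3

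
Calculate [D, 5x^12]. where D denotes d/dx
60 x^{11}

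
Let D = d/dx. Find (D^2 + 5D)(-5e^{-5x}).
0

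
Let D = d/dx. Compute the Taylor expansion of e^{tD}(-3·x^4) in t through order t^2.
3 x^{2} \left(- 6 t^{2} - 4 t x - x^{2}\right)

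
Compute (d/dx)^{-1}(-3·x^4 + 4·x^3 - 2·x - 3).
- \frac{3 x^{5}}{5} + x^{4} - x^{2} - 3 x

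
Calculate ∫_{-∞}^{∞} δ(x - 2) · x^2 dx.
4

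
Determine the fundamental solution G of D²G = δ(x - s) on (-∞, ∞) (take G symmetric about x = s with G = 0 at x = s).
\frac{|x - s|}{2}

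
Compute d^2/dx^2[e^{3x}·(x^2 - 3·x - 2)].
\left(9 x^{2} - 15 x - 34\right) e^{3 x}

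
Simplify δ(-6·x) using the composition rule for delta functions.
\frac{\delta(x)}{6}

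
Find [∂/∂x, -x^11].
- 11 x^{10}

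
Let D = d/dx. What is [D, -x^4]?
- 4 x^{3}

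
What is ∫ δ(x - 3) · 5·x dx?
15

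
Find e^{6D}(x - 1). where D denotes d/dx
x + 5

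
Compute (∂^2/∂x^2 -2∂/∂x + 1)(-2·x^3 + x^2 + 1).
- 2 x^{3} + 13 x^{2} - 16 x + 3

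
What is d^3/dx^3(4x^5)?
240 x^{2}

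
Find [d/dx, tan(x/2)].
\frac{1}{\cos{\left(x \right)} + 1}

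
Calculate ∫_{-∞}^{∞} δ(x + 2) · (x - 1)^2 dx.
9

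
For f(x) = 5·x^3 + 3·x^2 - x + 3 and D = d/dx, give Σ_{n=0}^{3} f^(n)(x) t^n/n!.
5 t^{3} + t^{2} \left(15 x + 3\right) + t \left(15 x^{2} + 6 x - 1\right) + 5 x^{3} + 3 x^{2} - x + 3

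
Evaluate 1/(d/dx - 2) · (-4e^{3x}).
- 4 e^{3 x}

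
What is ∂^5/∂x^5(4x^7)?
10080 x^{2}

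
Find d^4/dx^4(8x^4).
192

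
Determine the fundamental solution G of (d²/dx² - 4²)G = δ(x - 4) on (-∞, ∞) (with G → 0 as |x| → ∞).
-\frac{e^{-4|x - 4|}}{8}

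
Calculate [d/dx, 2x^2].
4 x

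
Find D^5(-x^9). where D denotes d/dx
- 15120 x^{4}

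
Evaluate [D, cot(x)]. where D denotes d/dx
- \frac{1}{\sin^{2}{\left(x \right)}}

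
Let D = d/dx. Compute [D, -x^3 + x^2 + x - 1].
- 3 x^{2} + 2 x + 1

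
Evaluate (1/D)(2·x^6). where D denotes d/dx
\frac{2 x^{7}}{7}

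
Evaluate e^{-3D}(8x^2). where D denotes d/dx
8 x^{2} - 48 x + 72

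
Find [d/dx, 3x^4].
12 x^{3}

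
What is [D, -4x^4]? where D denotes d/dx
- 16 x^{3}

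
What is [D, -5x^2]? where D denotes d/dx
- 10 x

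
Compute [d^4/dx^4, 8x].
32\frac{d^{3}}{dx^{3}}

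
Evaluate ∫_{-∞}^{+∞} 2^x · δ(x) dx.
1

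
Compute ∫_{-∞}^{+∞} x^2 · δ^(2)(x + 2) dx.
2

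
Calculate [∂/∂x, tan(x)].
\frac{1}{\cos^{2}{\left(x \right)}}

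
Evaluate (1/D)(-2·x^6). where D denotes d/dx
- \frac{2 x^{7}}{7}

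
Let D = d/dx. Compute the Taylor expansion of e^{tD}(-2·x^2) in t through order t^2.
- 2 t^{2} - 4 t x - 2 x^{2}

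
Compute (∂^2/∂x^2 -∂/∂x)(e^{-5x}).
30 e^{- 5 x}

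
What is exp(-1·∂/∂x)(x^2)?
x^{2} - 2 x + 1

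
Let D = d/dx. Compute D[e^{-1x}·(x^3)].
x^{2} \left(3 - x\right) e^{- x}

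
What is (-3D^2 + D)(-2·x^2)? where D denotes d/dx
12 - 4 x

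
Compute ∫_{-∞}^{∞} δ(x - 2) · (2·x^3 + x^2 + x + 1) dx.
23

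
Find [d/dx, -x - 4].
-1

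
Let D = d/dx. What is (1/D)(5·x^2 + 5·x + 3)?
\frac{5 x^{3}}{3} + \frac{5 x^{2}}{2} + 3 x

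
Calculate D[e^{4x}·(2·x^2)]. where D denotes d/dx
4 x \left(2 x + 1\right) e^{4 x}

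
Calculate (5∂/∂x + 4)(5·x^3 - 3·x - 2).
20 x^{3} + 75 x^{2} - 12 x - 23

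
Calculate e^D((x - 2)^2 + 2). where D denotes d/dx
x^{2} - 2 x + 3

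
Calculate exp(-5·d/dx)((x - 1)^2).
x^{2} - 12 x + 36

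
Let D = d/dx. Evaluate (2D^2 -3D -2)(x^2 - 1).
- 2 x^{2} - 6 x + 6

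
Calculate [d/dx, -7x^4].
- 28 x^{3}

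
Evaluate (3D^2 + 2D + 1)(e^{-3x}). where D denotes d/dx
22 e^{- 3 x}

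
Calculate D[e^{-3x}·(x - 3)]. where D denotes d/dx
\left(10 - 3 x\right) e^{- 3 x}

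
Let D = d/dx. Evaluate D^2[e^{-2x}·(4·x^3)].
8 x \left(2 x^{2} - 6 x + 3\right) e^{- 2 x}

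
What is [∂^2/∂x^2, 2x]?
4\frac{d}{dx}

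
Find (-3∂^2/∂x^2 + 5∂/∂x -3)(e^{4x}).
- 31 e^{4 x}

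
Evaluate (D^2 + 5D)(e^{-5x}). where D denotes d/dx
0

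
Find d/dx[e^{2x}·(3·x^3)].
x^{2} \left(6 x + 9\right) e^{2 x}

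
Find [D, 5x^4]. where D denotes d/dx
20 x^{3}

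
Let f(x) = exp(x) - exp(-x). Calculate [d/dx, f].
2 \cosh{\left(x \right)}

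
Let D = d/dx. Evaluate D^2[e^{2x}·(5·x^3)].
10 x \left(2 x^{2} + 6 x + 3\right) e^{2 x}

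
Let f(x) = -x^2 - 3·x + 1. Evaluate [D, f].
- 2 x - 3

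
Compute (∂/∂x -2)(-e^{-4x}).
6 e^{- 4 x}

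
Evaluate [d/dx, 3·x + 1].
3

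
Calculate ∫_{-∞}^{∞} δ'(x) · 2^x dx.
- \log{\left(2 \right)}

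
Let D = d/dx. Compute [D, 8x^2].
16 x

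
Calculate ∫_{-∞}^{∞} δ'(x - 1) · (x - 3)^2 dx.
4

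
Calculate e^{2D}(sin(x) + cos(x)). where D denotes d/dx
\sqrt{2} \sin{\left(x + \frac{\pi}{4} + 2 \right)}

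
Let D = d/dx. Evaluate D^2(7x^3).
42 x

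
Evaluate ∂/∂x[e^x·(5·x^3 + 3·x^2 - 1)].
\left(5 x^{3} + 18 x^{2} + 6 x - 1\right) e^{x}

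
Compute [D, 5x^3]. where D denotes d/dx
15 x^{2}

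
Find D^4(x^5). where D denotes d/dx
120 x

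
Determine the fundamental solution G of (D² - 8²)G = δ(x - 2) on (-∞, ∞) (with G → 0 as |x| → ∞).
-\frac{e^{-8|x - 2|}}{16}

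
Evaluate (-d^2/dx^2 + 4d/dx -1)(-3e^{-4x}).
99 e^{- 4 x}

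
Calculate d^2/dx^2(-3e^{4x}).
- 48 e^{4 x}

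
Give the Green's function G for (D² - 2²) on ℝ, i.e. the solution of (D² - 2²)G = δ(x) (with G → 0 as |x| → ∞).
-\frac{e^{-2|x|}}{4}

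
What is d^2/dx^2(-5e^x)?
- 5 e^{x}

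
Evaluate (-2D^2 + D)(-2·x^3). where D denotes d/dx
6 x \left(4 - x\right)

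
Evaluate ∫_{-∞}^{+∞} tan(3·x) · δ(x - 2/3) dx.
\tan{\left(2 \right)}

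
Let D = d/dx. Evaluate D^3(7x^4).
168 x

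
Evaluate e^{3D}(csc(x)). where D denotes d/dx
\csc{\left(x + 3 \right)}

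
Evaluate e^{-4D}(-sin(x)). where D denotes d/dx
- \sin{\left(x - 4 \right)}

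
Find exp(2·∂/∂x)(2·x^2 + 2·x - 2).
2 x^{2} + 10 x + 10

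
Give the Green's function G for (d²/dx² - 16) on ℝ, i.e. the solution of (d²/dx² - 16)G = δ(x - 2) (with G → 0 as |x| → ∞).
-\frac{e^{-4|x - 2|}}{8}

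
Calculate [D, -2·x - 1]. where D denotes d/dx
-2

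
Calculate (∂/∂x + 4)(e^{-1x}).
3 e^{- x}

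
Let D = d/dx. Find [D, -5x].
-5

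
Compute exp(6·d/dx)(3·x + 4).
3 x + 22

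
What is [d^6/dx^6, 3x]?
18\frac{d^{5}}{dx^{5}}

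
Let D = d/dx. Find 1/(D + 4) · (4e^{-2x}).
2 e^{- 2 x}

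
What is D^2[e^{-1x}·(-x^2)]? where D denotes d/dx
\left(- x^{2} + 4 x - 2\right) e^{- x}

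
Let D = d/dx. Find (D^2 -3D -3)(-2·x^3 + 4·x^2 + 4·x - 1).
6 x^{3} + 6 x^{2} - 48 x - 1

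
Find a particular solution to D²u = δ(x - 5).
\frac{|x - 5|}{2}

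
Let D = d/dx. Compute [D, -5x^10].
- 50 x^{9}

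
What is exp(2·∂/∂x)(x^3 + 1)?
x^{3} + 6 x^{2} + 12 x + 9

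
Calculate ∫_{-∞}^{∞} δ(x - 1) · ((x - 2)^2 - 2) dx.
-1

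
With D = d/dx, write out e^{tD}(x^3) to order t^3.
t^{3} + 3 t^{2} x + 3 t x^{2} + x^{3}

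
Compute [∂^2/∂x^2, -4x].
-8\frac{d}{dx}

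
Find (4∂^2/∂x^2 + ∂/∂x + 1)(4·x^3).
4 x \left(x^{2} + 3 x + 24\right)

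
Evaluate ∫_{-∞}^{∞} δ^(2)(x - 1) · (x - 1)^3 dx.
0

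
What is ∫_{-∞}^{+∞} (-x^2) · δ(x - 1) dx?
-1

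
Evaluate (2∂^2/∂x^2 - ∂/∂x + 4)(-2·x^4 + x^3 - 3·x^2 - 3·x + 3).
- 8 x^{4} + 12 x^{3} - 63 x^{2} + 6 x + 3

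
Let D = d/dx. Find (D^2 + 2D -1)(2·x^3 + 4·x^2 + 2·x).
- 2 x^{3} + 8 x^{2} + 26 x + 12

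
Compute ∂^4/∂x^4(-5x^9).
- 15120 x^{5}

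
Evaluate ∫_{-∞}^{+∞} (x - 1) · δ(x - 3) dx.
2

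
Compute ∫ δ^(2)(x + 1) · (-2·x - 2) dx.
0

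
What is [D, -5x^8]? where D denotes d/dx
- 40 x^{7}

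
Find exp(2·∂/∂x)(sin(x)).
\sin{\left(x + 2 \right)}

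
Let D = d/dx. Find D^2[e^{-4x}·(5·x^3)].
10 x \left(8 x^{2} - 12 x + 3\right) e^{- 4 x}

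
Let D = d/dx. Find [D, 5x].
5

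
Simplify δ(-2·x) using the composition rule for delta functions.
\frac{\delta(x)}{2}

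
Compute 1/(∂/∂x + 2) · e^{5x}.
\frac{e^{5 x}}{7}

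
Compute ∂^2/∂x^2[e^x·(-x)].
\left(- x - 2\right) e^{x}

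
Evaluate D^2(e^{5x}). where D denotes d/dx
25 e^{5 x}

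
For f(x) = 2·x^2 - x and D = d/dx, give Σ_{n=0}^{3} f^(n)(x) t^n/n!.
2 t^{2} + t \left(4 x - 1\right) + 2 x^{2} - x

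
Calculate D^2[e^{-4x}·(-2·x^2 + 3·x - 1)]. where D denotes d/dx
4 \left(- 8 x^{2} + 20 x - 11\right) e^{- 4 x}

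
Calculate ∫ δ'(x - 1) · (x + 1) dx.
-1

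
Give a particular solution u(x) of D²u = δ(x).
\frac{|x|}{2}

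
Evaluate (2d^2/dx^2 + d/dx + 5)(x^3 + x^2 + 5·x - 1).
5 x^{3} + 8 x^{2} + 39 x + 4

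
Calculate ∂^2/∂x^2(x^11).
110 x^{9}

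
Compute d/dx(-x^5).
- 5 x^{4}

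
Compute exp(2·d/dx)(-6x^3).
- 6 x^{3} - 36 x^{2} - 72 x - 48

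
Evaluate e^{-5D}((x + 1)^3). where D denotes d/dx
x^{3} - 12 x^{2} + 48 x - 64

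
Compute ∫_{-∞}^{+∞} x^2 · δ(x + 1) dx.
1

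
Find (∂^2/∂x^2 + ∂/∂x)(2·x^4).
8 x^{2} \left(x + 3\right)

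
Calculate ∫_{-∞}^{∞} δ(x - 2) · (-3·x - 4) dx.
-10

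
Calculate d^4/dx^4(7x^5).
840 x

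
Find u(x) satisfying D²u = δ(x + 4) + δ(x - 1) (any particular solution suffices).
\frac{|x + 4|}{2} + \frac{|x - 1|}{2}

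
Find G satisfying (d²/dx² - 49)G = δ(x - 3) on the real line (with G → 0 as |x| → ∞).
-\frac{e^{-7|x - 3|}}{14}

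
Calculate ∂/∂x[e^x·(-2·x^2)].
2 x \left(- x - 2\right) e^{x}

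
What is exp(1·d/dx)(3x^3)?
3 x^{3} + 9 x^{2} + 9 x + 3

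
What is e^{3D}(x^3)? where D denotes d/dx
x^{3} + 9 x^{2} + 27 x + 27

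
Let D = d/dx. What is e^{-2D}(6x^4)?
6 x^{4} - 48 x^{3} + 144 x^{2} - 192 x + 96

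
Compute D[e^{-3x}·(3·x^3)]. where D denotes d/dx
9 x^{2} \left(1 - x\right) e^{- 3 x}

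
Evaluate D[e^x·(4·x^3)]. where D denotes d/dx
4 x^{2} \left(x + 3\right) e^{x}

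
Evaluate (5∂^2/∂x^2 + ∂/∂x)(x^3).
3 x \left(x + 10\right)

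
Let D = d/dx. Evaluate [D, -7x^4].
- 28 x^{3}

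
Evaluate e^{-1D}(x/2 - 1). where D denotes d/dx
\frac{x}{2} - \frac{3}{2}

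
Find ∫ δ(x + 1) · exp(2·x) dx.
e^{-2}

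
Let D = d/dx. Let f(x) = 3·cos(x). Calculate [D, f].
- 3 \sin{\left(x \right)}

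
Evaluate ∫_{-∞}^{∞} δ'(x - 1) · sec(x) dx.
- \tan{\left(1 \right)} \sec{\left(1 \right)}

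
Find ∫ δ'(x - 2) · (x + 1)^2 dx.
-6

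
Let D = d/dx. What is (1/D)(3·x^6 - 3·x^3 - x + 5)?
\frac{3 x^{7}}{7} - \frac{3 x^{4}}{4} - \frac{x^{2}}{2} + 5 x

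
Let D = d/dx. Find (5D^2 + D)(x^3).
3 x \left(x + 10\right)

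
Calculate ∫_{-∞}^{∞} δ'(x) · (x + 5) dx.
-1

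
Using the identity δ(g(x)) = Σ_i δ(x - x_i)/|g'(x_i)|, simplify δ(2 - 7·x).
\frac{\delta(x - 2/7)}{7}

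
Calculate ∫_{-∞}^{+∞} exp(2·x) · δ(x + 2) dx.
e^{-4}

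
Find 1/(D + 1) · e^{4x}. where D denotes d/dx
\frac{e^{4 x}}{5}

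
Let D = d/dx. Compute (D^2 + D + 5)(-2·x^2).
- 10 x^{2} - 4 x - 4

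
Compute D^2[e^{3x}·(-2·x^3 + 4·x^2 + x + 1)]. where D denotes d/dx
\left(- 18 x^{3} + 45 x + 23\right) e^{3 x}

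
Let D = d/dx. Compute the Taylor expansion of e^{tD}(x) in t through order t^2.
t + x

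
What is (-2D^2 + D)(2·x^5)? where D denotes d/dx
10 x^{3} \left(x - 8\right)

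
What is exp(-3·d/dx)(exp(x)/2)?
\frac{e^{x - 3}}{2}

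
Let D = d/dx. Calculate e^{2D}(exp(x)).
e^{x + 2}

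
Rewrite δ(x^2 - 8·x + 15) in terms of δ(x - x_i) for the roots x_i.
\frac{\delta(x - 5) + \delta(x - 3)}{2}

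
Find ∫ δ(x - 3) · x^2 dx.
9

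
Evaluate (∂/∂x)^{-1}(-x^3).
- \frac{x^{4}}{4}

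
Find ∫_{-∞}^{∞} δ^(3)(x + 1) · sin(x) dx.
\cos{\left(1 \right)}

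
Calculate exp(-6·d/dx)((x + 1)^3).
x^{3} - 15 x^{2} + 75 x - 125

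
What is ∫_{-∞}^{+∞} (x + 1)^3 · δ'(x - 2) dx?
-27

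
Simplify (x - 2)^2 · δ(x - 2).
0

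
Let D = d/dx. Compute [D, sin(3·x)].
3 \cos{\left(3 x \right)}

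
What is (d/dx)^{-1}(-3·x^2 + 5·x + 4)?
- x^{3} + \frac{5 x^{2}}{2} + 4 x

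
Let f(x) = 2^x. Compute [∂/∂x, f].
2^{x} \log{\left(2 \right)}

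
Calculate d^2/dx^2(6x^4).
72 x^{2}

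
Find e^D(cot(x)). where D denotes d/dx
\cot{\left(x + 1 \right)}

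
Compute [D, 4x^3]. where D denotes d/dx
12 x^{2}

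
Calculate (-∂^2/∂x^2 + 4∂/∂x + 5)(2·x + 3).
10 x + 23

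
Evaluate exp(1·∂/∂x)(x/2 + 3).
\frac{x}{2} + \frac{7}{2}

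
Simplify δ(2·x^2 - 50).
\frac{\delta(x - 5) + \delta(x + 5)}{20}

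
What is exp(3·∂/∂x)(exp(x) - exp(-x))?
2 \sinh{\left(x + 3 \right)}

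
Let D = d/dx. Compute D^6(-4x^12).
- 2661120 x^{6}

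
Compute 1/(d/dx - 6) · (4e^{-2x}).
- \frac{e^{- 2 x}}{2}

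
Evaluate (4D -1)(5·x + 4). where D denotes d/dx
16 - 5 x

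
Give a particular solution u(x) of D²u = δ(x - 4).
\frac{|x - 4|}{2}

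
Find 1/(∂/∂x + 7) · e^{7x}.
\frac{e^{7 x}}{14}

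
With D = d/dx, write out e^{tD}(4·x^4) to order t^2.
4 x^{2} \left(6 t^{2} + 4 t x + x^{2}\right)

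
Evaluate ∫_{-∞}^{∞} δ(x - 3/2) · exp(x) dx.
e^{\frac{3}{2}}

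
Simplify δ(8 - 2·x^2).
\frac{\delta(x - 2) + \delta(x + 2)}{8}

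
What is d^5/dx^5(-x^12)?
- 95040 x^{7}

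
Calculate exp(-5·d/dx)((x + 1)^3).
x^{3} - 12 x^{2} + 48 x - 64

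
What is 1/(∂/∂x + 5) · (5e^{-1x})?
\frac{5 e^{- x}}{4}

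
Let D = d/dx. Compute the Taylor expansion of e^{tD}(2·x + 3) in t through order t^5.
2 t + 2 x + 3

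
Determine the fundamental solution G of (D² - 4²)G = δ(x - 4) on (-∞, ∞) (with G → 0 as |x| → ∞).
-\frac{e^{-4|x - 4|}}{8}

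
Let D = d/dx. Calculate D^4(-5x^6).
- 1800 x^{2}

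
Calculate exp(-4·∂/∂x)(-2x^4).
- 2 x^{4} + 32 x^{3} - 192 x^{2} + 512 x - 512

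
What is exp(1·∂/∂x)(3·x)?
3 x + 3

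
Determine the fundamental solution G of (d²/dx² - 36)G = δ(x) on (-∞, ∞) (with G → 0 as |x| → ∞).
-\frac{e^{-6|x|}}{12}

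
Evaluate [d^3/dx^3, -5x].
-15\frac{d^{2}}{dx^{2}}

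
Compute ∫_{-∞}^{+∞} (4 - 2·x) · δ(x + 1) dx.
6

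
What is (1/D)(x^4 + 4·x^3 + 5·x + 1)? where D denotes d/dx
\frac{x^{5}}{5} + x^{4} + \frac{5 x^{2}}{2} + x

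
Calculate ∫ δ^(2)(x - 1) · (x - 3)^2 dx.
2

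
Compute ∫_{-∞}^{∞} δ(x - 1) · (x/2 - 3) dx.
- \frac{5}{2}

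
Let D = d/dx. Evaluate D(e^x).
e^{x}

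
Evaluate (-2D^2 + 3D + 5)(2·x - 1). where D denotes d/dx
10 x + 1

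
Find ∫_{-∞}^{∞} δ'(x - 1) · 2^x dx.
- \log{\left(4 \right)}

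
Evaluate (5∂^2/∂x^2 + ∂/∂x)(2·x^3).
6 x \left(x + 10\right)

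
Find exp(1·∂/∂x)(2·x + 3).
2 x + 5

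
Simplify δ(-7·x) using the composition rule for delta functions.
\frac{\delta(x)}{7}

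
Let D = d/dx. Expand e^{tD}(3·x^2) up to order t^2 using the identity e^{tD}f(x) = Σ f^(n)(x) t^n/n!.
3 t^{2} + 6 t x + 3 x^{2}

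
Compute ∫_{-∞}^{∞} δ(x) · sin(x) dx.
0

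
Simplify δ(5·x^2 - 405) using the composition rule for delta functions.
\frac{\delta(x - 9) + \delta(x + 9)}{90}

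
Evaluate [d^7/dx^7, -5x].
-35\frac{d^{6}}{dx^{6}}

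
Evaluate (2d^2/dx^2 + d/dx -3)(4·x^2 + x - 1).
- 12 x^{2} + 5 x + 20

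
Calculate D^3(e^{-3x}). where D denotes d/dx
- 27 e^{- 3 x}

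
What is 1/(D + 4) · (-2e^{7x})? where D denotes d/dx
- \frac{2 e^{7 x}}{11}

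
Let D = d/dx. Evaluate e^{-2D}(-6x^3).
- 6 x^{3} + 36 x^{2} - 72 x + 48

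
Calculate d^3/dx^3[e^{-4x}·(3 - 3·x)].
48 \left(4 x - 7\right) e^{- 4 x}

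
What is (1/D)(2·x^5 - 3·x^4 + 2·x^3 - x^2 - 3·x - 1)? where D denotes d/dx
\frac{x^{6}}{3} - \frac{3 x^{5}}{5} + \frac{x^{4}}{2} - \frac{x^{3}}{3} - \frac{3 x^{2}}{2} - x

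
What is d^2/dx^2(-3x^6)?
- 90 x^{4}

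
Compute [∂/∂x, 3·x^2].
6 x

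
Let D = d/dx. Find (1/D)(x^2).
\frac{x^{3}}{3}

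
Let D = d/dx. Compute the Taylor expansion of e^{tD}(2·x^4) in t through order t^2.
2 x^{2} \left(6 t^{2} + 4 t x + x^{2}\right)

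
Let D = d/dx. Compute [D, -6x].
-6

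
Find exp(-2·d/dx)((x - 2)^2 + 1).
x^{2} - 8 x + 17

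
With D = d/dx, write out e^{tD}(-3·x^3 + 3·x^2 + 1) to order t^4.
- 3 t^{3} - t^{2} \left(9 x - 3\right) - 3 t x \left(3 x - 2\right) - 3 x^{3} + 3 x^{2} + 1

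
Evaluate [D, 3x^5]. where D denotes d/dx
15 x^{4}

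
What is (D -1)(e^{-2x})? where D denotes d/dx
- 3 e^{- 2 x}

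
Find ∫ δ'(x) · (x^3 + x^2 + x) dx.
-1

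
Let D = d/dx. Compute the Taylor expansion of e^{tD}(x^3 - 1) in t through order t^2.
3 t^{2} x + 3 t x^{2} + x^{3} - 1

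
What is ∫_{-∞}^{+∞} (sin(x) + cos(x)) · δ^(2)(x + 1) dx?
- \cos{\left(1 \right)} + \sin{\left(1 \right)}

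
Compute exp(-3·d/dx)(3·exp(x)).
3 e^{x - 3}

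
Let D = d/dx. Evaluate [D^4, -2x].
-8D^{3}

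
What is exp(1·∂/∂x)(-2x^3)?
- 2 x^{3} - 6 x^{2} - 6 x - 2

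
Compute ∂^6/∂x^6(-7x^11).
- 2328480 x^{5}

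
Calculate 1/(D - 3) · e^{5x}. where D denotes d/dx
\frac{e^{5 x}}{2}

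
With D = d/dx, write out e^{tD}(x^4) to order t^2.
x^{2} \left(6 t^{2} + 4 t x + x^{2}\right)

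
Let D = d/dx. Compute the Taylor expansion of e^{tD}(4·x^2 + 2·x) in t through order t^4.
4 t^{2} + 2 t \left(4 x + 1\right) + 4 x^{2} + 2 x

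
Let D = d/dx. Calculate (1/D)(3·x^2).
x^{3}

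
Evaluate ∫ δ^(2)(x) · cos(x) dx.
-1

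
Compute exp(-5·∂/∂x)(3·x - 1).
3 x - 16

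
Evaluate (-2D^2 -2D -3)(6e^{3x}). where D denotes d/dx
- 162 e^{3 x}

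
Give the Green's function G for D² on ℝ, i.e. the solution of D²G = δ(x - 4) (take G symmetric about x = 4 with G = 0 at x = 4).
\frac{|x - 4|}{2}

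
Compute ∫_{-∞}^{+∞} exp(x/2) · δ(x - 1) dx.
e^{\frac{1}{2}}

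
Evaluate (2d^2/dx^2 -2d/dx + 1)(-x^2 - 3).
- x^{2} + 4 x - 7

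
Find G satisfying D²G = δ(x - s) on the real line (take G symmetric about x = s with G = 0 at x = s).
\frac{|x - s|}{2}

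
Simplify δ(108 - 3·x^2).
\frac{\delta(x - 6) + \delta(x + 6)}{36}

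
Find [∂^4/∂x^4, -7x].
-28\frac{d^{3}}{dx^{3}}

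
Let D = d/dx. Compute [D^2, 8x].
16D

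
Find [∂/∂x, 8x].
8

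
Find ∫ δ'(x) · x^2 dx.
0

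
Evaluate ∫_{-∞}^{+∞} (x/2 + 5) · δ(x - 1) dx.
\frac{11}{2}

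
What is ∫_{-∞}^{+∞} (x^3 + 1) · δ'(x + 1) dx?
-3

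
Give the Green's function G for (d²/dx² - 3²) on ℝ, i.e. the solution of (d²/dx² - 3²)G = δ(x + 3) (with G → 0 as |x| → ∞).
-\frac{e^{-3|x + 3|}}{6}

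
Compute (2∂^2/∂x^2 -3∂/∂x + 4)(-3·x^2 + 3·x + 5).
- 12 x^{2} + 30 x - 1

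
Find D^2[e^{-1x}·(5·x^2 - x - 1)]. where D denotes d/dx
\left(5 x^{2} - 21 x + 11\right) e^{- x}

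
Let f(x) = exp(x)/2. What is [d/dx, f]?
\frac{e^{x}}{2}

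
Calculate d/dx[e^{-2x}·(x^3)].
x^{2} \left(3 - 2 x\right) e^{- 2 x}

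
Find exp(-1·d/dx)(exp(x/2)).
e^{\frac{x}{2} - \frac{1}{2}}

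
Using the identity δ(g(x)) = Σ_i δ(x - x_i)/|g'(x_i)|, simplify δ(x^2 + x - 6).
\frac{\delta(x - 2) + \delta(x + 3)}{5}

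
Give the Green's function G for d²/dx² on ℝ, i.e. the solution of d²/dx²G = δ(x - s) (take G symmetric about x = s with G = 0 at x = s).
\frac{|x - s|}{2}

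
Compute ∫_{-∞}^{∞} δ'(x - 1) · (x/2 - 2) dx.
- \frac{1}{2}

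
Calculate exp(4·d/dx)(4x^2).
4 x^{2} + 32 x + 64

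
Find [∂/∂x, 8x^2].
16 x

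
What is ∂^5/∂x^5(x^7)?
2520 x^{2}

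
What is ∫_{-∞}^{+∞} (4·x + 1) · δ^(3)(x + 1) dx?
0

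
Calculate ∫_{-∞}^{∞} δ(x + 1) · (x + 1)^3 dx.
0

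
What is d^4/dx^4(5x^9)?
15120 x^{5}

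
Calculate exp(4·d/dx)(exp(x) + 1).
e^{x + 4} + 1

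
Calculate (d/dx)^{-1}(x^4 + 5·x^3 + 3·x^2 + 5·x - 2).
\frac{x^{5}}{5} + \frac{5 x^{4}}{4} + x^{3} + \frac{5 x^{2}}{2} - 2 x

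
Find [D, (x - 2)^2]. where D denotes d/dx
2 x - 4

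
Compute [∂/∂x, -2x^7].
- 14 x^{6}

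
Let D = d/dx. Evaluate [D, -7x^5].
- 35 x^{4}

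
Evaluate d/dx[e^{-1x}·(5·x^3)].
5 x^{2} \left(3 - x\right) e^{- x}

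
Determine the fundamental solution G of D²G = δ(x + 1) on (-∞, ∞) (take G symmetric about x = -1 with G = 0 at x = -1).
\frac{|x + 1|}{2}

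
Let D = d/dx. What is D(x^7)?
7 x^{6}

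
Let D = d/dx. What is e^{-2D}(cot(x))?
\cot{\left(x - 2 \right)}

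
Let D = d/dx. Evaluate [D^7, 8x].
56D^{6}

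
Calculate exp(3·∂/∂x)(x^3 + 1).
x^{3} + 9 x^{2} + 27 x + 28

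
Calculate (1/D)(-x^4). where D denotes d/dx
- \frac{x^{5}}{5}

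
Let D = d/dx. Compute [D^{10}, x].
10D^{9}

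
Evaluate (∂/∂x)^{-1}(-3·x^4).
- \frac{3 x^{5}}{5}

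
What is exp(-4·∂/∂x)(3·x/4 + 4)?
\frac{3 x}{4} + 1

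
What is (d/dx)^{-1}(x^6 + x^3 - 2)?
\frac{x^{7}}{7} + \frac{x^{4}}{4} - 2 x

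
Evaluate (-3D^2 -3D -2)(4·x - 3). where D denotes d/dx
- 8 x - 6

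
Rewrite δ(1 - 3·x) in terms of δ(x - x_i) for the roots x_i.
\frac{\delta(x - 1/3)}{3}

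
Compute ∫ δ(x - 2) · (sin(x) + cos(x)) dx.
\cos{\left(2 \right)} + \sin{\left(2 \right)}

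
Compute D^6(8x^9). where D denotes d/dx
483840 x^{3}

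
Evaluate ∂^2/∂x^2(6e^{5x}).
150 e^{5 x}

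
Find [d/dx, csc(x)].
- \cot{\left(x \right)} \csc{\left(x \right)}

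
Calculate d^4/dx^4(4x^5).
480 x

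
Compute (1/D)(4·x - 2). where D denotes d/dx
2 x^{2} - 2 x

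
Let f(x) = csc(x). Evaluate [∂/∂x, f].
- \cot{\left(x \right)} \csc{\left(x \right)}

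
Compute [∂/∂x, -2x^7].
- 14 x^{6}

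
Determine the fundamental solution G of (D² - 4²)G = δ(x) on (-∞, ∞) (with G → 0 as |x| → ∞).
-\frac{e^{-4|x|}}{8}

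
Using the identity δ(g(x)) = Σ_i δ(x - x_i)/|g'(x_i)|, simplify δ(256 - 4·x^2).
\frac{\delta(x - 8) + \delta(x + 8)}{64}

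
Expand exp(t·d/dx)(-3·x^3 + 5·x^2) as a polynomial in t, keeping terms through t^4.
- 3 t^{3} - t^{2} \left(9 x - 5\right) - t x \left(9 x - 10\right) - 3 x^{3} + 5 x^{2}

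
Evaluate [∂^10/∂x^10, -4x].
-40\frac{d^{9}}{dx^{9}}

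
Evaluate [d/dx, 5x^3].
15 x^{2}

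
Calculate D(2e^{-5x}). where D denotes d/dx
- 10 e^{- 5 x}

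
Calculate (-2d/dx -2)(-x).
2 x + 2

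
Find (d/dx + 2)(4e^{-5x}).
- 12 e^{- 5 x}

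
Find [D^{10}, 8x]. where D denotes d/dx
80D^{9}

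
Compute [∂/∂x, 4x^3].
12 x^{2}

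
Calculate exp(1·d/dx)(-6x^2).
- 6 x^{2} - 12 x - 6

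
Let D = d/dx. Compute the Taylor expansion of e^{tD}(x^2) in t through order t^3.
t^{2} + 2 t x + x^{2}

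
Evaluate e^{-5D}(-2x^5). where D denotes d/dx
- 2 x^{5} + 50 x^{4} - 500 x^{3} + 2500 x^{2} - 6250 x + 6250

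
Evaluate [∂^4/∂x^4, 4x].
16\frac{d^{3}}{dx^{3}}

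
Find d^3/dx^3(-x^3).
-6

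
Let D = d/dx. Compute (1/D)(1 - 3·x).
- \frac{3 x^{2}}{2} + x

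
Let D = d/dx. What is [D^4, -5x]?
-20D^{3}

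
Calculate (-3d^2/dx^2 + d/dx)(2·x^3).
6 x \left(x - 6\right)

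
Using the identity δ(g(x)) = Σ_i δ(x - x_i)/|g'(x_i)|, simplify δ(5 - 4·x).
\frac{\delta(x - 5/4)}{4}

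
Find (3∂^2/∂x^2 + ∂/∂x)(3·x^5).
15 x^{3} \left(x + 12\right)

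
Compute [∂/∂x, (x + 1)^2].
2 x + 2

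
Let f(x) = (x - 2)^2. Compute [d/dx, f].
2 x - 4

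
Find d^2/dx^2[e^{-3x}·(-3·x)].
9 \left(2 - 3 x\right) e^{- 3 x}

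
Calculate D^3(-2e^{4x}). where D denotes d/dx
- 128 e^{4 x}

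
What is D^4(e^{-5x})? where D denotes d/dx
625 e^{- 5 x}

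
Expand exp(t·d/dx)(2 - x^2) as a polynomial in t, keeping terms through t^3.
- t^{2} - 2 t x - x^{2} + 2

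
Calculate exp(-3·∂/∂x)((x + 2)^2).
x^{2} - 2 x + 1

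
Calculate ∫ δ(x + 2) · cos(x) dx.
\cos{\left(2 \right)}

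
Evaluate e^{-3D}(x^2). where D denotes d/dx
x^{2} - 6 x + 9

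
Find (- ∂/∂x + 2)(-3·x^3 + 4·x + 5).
- 6 x^{3} + 9 x^{2} + 8 x + 6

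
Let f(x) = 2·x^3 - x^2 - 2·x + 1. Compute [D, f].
6 x^{2} - 2 x - 2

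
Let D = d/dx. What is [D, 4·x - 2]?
4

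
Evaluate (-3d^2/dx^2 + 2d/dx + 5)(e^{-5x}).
- 80 e^{- 5 x}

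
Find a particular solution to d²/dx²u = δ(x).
\frac{|x|}{2}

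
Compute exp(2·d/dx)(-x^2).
- x^{2} - 4 x - 4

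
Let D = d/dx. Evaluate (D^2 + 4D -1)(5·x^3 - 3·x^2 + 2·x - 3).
- 5 x^{3} + 63 x^{2} + 4 x + 5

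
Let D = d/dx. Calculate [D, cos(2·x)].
- 2 \sin{\left(2 x \right)}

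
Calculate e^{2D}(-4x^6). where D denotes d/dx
- 4 x^{6} - 48 x^{5} - 240 x^{4} - 640 x^{3} - 960 x^{2} - 768 x - 256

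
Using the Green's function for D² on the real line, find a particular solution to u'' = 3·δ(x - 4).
\frac{3|x - 4|}{2}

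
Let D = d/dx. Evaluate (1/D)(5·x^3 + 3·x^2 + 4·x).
\frac{5 x^{4}}{4} + x^{3} + 2 x^{2}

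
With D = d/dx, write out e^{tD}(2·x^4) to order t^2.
2 x^{2} \left(6 t^{2} + 4 t x + x^{2}\right)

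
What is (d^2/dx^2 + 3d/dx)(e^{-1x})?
- 2 e^{- x}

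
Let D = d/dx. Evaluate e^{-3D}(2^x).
2^{x - 3}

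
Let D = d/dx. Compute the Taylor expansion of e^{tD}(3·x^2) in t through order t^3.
3 t^{2} + 6 t x + 3 x^{2}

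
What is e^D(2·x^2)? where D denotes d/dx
2 x^{2} + 4 x + 2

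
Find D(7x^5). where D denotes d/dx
35 x^{4}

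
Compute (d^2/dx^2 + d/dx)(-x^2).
- 2 x - 2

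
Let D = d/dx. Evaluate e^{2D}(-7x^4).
- 7 x^{4} - 56 x^{3} - 168 x^{2} - 224 x - 112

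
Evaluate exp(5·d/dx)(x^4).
x^{4} + 20 x^{3} + 150 x^{2} + 500 x + 625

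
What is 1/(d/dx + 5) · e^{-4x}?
e^{- 4 x}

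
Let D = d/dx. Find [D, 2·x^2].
4 x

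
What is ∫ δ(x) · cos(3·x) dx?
1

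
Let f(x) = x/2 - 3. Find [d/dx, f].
\frac{1}{2}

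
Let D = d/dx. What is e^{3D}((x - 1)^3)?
x^{3} + 6 x^{2} + 12 x + 8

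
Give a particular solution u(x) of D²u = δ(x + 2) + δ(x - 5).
\frac{|x + 2|}{2} + \frac{|x - 5|}{2}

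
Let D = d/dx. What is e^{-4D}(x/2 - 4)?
\frac{x}{2} - 6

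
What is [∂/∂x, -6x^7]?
- 42 x^{6}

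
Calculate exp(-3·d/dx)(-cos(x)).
- \cos{\left(x - 3 \right)}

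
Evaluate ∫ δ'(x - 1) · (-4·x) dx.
4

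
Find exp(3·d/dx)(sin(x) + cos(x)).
\sqrt{2} \sin{\left(x + \frac{\pi}{4} + 3 \right)}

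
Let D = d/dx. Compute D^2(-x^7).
- 42 x^{5}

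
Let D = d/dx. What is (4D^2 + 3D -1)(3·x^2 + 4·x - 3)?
- 3 x^{2} + 14 x + 39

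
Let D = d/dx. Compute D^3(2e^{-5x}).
- 250 e^{- 5 x}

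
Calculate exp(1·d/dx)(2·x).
2 x + 2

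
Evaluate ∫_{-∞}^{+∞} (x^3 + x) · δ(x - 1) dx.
2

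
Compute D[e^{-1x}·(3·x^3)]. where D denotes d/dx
3 x^{2} \left(3 - x\right) e^{- x}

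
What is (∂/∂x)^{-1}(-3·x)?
- \frac{3 x^{2}}{2}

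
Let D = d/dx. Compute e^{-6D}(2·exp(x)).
2 e^{x - 6}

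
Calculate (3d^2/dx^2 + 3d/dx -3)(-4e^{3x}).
- 132 e^{3 x}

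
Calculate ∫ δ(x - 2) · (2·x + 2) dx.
6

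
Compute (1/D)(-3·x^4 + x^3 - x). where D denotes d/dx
- \frac{3 x^{5}}{5} + \frac{x^{4}}{4} - \frac{x^{2}}{2}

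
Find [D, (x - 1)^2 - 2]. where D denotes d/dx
2 x - 2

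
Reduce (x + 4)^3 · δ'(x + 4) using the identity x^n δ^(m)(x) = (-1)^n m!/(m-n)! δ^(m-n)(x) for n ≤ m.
0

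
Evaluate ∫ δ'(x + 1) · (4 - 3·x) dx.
3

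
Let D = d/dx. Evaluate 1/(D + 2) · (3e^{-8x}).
- \frac{e^{- 8 x}}{2}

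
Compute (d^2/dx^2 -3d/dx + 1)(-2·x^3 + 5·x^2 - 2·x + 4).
- 2 x^{3} + 23 x^{2} - 44 x + 20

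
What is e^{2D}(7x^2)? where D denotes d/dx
7 x^{2} + 28 x + 28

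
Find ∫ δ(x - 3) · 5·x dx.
15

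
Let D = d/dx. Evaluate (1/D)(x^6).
\frac{x^{7}}{7}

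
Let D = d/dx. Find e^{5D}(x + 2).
x + 7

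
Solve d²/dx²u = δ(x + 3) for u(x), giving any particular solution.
\frac{|x + 3|}{2}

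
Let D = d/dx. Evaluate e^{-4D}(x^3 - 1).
x^{3} - 12 x^{2} + 48 x - 65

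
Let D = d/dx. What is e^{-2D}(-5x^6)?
- 5 x^{6} + 60 x^{5} - 300 x^{4} + 800 x^{3} - 1200 x^{2} + 960 x - 320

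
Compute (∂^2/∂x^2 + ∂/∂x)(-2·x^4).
8 x^{2} \left(- x - 3\right)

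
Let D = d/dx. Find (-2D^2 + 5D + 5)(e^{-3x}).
- 28 e^{- 3 x}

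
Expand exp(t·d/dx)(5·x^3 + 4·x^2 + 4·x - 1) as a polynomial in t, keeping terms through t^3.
5 t^{3} + t^{2} \left(15 x + 4\right) + t \left(15 x^{2} + 8 x + 4\right) + 5 x^{3} + 4 x^{2} + 4 x - 1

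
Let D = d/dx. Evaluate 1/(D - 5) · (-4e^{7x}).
- 2 e^{7 x}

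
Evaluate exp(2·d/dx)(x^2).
x^{2} + 4 x + 4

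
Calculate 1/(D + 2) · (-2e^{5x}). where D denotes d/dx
- \frac{2 e^{5 x}}{7}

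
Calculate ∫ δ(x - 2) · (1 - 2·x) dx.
-3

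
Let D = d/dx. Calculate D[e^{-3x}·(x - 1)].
\left(4 - 3 x\right) e^{- 3 x}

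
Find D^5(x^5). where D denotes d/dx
120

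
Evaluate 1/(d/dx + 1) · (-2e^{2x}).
- \frac{2 e^{2 x}}{3}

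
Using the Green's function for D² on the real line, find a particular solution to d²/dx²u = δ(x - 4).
\frac{|x - 4|}{2}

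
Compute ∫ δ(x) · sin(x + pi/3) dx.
\frac{\sqrt{3}}{2}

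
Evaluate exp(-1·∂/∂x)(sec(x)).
\sec{\left(x - 1 \right)}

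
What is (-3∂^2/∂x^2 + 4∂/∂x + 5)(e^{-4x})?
- 59 e^{- 4 x}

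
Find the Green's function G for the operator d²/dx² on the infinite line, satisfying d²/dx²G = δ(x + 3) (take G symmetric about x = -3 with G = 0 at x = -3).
\frac{|x + 3|}{2}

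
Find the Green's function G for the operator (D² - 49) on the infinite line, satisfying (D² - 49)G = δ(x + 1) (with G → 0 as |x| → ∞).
-\frac{e^{-7|x + 1|}}{14}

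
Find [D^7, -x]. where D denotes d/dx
-7D^{6}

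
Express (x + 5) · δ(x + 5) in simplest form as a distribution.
0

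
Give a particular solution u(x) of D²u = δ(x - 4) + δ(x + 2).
\frac{|x - 4|}{2} + \frac{|x + 2|}{2}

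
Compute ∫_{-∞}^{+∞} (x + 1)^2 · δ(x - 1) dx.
4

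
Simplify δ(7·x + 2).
\frac{\delta(x + 2/7)}{7}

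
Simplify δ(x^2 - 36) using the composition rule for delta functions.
\frac{\delta(x - 6) + \delta(x + 6)}{12}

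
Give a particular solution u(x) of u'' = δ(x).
\frac{|x|}{2}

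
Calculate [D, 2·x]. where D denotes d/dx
2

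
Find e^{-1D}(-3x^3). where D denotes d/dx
- 3 x^{3} + 9 x^{2} - 9 x + 3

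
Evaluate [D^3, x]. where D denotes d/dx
3D^{2}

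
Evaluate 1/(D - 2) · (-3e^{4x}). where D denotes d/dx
- \frac{3 e^{4 x}}{2}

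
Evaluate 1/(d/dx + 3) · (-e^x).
- \frac{e^{x}}{4}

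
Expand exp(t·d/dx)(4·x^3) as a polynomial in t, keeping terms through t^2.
4 x \left(3 t^{2} + 3 t x + x^{2}\right)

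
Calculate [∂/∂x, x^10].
10 x^{9}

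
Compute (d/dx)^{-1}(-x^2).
- \frac{x^{3}}{3}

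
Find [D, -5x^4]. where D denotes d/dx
- 20 x^{3}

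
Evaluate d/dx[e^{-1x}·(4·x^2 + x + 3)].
\left(- 4 x^{2} + 7 x - 2\right) e^{- x}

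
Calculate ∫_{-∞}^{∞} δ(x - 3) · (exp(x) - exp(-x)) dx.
2 \sinh{\left(3 \right)}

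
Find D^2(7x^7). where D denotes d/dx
294 x^{5}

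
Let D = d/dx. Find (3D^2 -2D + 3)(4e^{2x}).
44 e^{2 x}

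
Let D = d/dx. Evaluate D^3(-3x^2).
0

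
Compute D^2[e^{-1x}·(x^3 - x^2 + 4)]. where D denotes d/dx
\left(x^{3} - 7 x^{2} + 10 x + 2\right) e^{- x}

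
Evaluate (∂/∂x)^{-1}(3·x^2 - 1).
x^{3} - x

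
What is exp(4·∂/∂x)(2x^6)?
2 x^{6} + 48 x^{5} + 480 x^{4} + 2560 x^{3} + 7680 x^{2} + 12288 x + 8192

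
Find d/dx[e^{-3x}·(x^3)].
3 x^{2} \left(1 - x\right) e^{- 3 x}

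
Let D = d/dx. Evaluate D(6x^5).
30 x^{4}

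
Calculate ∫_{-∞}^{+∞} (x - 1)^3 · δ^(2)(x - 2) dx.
6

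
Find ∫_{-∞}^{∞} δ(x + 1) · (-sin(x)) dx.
\sin{\left(1 \right)}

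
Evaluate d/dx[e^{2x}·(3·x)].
\left(6 x + 3\right) e^{2 x}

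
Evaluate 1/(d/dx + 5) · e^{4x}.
\frac{e^{4 x}}{9}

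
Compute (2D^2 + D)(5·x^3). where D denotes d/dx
15 x \left(x + 4\right)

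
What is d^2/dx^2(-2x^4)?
- 24 x^{2}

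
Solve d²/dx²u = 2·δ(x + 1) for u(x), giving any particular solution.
|x + 1|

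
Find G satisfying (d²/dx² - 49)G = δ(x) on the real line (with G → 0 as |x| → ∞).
-\frac{e^{-7|x|}}{14}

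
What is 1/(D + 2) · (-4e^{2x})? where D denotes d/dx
- e^{2 x}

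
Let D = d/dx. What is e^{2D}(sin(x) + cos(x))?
\sqrt{2} \sin{\left(x + \frac{\pi}{4} + 2 \right)}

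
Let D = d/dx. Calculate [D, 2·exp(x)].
2 e^{x}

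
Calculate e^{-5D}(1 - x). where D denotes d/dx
6 - x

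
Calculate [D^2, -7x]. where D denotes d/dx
-14D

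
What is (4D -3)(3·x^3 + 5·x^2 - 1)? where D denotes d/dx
- 9 x^{3} + 21 x^{2} + 40 x + 3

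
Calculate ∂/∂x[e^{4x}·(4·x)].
\left(16 x + 4\right) e^{4 x}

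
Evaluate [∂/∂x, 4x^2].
8 x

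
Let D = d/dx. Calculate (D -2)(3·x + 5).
- 6 x - 7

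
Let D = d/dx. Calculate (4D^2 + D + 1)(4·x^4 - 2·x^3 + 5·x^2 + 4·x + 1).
4 x^{4} + 14 x^{3} + 191 x^{2} - 34 x + 45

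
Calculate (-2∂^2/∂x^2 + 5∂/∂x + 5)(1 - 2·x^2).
- 10 x^{2} - 20 x + 13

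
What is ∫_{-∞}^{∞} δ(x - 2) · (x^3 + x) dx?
10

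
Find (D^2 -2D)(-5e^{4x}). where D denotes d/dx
- 40 e^{4 x}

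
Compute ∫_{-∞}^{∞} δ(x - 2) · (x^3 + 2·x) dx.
12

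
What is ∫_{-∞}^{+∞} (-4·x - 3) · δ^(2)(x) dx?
0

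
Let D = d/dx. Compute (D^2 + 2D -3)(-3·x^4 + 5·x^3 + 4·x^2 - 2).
9 x^{4} - 39 x^{3} - 18 x^{2} + 46 x + 14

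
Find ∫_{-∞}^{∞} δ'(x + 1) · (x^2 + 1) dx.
2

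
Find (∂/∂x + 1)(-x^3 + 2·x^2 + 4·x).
- x^{3} - x^{2} + 8 x + 4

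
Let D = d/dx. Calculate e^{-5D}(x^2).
x^{2} - 10 x + 25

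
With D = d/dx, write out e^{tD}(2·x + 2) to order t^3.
2 t + 2 x + 2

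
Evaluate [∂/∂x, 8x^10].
80 x^{9}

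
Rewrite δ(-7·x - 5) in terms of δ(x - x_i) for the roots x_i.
\frac{\delta(x + 5/7)}{7}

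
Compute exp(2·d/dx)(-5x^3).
- 5 x^{3} - 30 x^{2} - 60 x - 40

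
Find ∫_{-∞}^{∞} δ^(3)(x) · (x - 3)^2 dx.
0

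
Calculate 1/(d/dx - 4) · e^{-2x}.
- \frac{e^{- 2 x}}{6}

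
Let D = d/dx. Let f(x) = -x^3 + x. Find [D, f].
1 - 3 x^{2}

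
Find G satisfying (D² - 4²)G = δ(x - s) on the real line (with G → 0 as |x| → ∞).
-\frac{e^{-4|x-s|}}{8}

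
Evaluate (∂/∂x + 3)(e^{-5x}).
- 2 e^{- 5 x}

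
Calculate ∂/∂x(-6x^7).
- 42 x^{6}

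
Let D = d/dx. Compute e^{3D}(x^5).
x^{5} + 15 x^{4} + 90 x^{3} + 270 x^{2} + 405 x + 243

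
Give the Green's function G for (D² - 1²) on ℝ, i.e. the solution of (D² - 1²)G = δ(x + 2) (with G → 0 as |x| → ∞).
-\frac{e^{-|x + 2|}}{2}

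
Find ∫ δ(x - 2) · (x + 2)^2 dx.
16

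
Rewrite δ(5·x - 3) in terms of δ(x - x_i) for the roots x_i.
\frac{\delta(x - 3/5)}{5}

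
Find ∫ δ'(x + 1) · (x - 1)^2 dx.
4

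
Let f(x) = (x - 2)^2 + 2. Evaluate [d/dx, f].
2 x - 4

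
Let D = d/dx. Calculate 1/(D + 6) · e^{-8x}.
- \frac{e^{- 8 x}}{2}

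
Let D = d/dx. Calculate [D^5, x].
5D^{4}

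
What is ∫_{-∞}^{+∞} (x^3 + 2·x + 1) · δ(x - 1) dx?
4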